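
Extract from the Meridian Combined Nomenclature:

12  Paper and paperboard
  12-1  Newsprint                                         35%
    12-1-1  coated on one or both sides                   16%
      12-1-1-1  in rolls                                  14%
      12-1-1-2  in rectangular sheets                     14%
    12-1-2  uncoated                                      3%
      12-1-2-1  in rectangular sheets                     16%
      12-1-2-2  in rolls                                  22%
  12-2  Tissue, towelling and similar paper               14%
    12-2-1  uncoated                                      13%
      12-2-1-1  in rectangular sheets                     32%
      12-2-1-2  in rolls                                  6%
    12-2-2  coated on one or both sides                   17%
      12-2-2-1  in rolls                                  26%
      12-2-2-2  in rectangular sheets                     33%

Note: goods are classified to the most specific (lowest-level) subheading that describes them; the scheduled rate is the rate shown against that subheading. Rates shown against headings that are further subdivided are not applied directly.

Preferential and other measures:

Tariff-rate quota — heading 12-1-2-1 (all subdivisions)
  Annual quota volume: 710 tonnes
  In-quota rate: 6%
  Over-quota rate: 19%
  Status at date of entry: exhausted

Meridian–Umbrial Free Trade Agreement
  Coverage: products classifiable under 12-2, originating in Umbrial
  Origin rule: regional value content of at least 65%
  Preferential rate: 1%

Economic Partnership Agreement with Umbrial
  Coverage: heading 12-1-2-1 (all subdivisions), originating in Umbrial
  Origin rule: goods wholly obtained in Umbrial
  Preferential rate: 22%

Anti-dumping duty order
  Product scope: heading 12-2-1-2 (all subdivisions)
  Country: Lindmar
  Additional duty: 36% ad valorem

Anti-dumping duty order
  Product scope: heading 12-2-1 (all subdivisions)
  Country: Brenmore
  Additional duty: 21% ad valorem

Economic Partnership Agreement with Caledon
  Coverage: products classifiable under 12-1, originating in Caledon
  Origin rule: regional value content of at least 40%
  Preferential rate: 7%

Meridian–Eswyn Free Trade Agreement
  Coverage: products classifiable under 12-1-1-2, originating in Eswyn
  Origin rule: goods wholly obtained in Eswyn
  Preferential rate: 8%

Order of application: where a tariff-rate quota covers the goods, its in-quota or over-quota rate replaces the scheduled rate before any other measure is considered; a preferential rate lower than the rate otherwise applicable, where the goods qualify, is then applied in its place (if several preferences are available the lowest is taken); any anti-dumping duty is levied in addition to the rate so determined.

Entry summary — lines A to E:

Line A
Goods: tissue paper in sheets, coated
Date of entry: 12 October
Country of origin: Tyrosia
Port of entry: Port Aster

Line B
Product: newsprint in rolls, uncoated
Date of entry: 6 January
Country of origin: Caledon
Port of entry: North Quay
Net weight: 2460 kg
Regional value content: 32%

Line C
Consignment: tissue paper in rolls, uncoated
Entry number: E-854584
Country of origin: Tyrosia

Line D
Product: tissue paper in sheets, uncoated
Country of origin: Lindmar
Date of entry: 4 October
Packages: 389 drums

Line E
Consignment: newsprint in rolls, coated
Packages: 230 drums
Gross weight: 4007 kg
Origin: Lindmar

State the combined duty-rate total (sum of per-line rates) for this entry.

Line A: tissue paper → 12-2; coated → 12-2-2; in sheets → 12-2-2-2. Scheduled 33%. No special measure applies. → 33%.
Line B: newsprint → 12-1; uncoated → 12-1-2; in rolls → 12-1-2-2. Scheduled 22%. Caledon agreement on 12-1: RVC < 40%. → 22%.
Line C: tissue paper → 12-2; uncoated → 12-2-1; in rolls → 12-2-1-2. Scheduled 6%. No special measure applies. → 6%.
Line D: tissue paper → 12-2; uncoated → 12-2-1; in sheets → 12-2-1-1. Scheduled 32%. No special measure applies. → 32%.
Line E: newsprint → 12-1; coated → 12-1-1; in rolls → 12-1-1-1. Scheduled 14%. No special measure applies. → 14%.
Sum: 33% + 22% + 6% + 32% + 14% = 107%.

107%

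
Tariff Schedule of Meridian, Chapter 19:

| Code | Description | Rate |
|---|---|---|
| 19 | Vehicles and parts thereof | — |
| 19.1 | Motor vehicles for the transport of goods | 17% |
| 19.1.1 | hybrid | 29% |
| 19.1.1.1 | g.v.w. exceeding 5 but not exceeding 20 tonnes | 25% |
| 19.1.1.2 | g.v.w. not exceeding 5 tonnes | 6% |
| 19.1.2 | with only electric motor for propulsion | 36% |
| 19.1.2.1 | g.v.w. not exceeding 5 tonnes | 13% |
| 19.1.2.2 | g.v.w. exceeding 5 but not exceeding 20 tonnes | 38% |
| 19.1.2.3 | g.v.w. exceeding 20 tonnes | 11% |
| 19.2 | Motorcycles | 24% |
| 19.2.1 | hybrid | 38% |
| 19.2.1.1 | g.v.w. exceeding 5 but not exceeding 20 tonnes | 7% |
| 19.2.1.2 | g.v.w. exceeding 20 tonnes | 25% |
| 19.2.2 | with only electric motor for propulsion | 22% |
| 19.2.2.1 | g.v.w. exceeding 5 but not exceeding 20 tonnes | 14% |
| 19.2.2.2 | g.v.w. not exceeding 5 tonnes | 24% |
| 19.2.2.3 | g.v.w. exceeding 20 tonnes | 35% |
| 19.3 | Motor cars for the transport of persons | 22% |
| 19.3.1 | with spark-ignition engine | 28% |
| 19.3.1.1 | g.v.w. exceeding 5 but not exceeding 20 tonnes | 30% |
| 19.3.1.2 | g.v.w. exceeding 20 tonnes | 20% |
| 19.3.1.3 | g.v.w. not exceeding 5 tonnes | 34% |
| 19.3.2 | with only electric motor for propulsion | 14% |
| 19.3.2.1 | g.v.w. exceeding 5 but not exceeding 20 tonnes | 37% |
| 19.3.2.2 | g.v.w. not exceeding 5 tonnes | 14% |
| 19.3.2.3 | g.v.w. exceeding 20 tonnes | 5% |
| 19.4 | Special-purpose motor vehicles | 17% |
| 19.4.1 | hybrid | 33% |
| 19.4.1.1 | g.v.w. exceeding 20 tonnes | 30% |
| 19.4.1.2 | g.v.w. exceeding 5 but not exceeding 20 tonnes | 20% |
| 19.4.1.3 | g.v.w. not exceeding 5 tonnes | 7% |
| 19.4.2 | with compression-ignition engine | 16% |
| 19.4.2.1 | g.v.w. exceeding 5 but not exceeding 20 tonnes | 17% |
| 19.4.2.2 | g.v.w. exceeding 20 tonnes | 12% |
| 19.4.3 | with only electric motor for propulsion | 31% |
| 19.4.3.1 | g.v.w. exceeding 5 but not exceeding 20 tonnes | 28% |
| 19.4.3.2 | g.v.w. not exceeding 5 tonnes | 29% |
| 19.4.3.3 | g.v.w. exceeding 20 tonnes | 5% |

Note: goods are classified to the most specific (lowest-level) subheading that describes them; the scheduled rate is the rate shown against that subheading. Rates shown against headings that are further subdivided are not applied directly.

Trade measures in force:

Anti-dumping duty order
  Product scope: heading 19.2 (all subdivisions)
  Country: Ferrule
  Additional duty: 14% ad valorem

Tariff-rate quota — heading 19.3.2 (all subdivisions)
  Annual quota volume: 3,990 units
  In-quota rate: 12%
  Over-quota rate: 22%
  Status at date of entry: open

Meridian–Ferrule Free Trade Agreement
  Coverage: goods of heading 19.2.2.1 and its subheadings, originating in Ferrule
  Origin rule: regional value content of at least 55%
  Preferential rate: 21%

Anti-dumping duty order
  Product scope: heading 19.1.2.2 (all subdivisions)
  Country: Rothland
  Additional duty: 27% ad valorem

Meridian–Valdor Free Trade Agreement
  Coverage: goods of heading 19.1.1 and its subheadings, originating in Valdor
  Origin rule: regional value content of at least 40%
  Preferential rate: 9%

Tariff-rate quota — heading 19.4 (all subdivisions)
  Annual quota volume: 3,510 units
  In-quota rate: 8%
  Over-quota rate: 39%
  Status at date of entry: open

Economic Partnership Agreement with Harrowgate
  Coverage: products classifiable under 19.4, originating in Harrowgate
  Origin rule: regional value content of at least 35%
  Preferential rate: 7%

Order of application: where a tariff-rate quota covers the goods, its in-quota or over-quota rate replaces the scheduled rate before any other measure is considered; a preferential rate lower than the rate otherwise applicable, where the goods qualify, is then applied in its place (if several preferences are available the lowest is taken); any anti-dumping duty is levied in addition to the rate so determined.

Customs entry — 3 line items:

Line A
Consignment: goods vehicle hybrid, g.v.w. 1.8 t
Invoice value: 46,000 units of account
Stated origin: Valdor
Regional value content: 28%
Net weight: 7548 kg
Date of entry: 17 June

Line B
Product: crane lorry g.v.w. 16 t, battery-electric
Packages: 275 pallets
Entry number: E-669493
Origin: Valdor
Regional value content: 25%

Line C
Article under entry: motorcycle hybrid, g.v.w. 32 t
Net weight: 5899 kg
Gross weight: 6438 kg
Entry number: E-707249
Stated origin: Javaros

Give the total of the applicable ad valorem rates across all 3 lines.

39%

Line A: goods vehicle → 19.1; hybrid → 19.1.1; g.v.w. 1.8 t → 19.1.1.2. Scheduled 6%. Valdor agreement on 19.1.1: RVC < 40%. → 6%.
Line B: crane lorry → 19.4; battery-electric → 19.4.3; g.v.w. 16 t → 19.4.3.1. Scheduled 28%. quota on 19.4 open → in-quota 8%; Valdor agreement on 19.1.1: 19.4.3.1 not covered. → 8%.
Line C: motorcycle → 19.2; hybrid → 19.2.1; g.v.w. 32 t → 19.2.1.2. Scheduled 25%. No special measure applies. → 25%.
Sum: 6% + 8% + 25% = 39%.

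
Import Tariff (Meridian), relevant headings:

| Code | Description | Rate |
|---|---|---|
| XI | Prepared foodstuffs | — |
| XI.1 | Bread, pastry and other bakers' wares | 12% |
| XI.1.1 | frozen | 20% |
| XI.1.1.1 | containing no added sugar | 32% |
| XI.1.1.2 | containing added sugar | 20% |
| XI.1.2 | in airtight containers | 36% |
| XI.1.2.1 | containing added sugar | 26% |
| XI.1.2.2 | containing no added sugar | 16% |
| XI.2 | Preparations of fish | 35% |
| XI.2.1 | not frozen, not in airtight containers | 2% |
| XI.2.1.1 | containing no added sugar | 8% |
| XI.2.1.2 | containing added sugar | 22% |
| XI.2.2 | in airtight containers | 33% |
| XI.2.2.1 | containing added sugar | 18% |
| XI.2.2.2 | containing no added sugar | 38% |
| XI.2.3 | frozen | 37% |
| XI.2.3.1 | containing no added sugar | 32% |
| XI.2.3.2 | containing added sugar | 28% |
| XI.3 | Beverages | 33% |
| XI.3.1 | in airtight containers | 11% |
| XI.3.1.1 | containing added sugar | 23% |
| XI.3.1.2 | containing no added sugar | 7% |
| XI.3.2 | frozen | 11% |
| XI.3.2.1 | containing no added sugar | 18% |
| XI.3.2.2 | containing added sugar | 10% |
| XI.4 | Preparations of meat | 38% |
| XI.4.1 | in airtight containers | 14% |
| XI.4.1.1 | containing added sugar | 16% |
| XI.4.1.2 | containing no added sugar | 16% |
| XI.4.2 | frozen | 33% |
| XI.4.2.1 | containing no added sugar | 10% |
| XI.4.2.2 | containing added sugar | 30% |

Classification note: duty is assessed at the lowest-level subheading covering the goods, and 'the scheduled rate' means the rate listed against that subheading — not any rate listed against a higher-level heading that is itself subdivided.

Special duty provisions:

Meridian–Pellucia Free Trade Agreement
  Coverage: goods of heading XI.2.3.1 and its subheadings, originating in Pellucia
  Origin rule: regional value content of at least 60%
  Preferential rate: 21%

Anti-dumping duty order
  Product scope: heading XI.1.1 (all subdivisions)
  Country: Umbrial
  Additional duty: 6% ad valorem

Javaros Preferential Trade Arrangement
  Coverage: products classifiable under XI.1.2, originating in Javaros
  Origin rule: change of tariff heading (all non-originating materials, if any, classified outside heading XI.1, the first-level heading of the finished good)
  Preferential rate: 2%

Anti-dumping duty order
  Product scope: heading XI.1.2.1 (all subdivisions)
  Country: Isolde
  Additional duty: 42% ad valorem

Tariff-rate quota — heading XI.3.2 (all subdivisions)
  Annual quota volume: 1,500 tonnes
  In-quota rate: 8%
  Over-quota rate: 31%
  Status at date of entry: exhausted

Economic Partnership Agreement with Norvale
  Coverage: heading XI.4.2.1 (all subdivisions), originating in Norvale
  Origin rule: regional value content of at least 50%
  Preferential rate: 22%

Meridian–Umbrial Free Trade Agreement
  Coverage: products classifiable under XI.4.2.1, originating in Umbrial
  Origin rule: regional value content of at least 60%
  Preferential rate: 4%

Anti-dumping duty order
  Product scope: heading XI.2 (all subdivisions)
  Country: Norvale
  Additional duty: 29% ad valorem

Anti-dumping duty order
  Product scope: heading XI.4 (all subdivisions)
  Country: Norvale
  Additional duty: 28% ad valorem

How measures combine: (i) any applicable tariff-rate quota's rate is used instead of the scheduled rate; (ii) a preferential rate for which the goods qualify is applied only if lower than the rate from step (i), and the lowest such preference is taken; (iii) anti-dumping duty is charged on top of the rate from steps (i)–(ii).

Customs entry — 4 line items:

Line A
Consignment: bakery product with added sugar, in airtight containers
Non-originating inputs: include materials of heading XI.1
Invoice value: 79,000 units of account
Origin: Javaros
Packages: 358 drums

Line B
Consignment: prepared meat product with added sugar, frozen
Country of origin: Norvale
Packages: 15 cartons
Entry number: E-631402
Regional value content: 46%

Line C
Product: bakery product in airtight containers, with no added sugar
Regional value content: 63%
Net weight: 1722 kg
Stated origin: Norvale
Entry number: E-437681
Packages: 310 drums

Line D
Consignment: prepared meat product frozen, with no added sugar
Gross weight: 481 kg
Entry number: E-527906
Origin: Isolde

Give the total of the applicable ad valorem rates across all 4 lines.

Line A: bakery product → XI.1; in airtight containers → XI.1.2; with added sugar → XI.1.2.1. Scheduled 26%. Javaros agreement on XI.1.2: CTH not met. → 26%.
Line B: prepared meat product → XI.4; frozen → XI.4.2; with added sugar → XI.4.2.2. Scheduled 30%. Norvale agreement on XI.4.2.1: XI.4.2.2 not covered; anti-dumping (Norvale, XI.4): +28%; total 30% + 28% = 58%. → 58%.
Line C: bakery product → XI.1; in airtight containers → XI.1.2; with no added sugar → XI.1.2.2. Scheduled 16%. Norvale agreement on XI.4.2.1: XI.1.2.2 not covered. → 16%.
Line D: prepared meat product → XI.4; frozen → XI.4.2; with no added sugar → XI.4.2.1. Scheduled 10%. No special measure applies. → 10%.
Sum: 26% + 58% + 16% + 10% = 110%.

110%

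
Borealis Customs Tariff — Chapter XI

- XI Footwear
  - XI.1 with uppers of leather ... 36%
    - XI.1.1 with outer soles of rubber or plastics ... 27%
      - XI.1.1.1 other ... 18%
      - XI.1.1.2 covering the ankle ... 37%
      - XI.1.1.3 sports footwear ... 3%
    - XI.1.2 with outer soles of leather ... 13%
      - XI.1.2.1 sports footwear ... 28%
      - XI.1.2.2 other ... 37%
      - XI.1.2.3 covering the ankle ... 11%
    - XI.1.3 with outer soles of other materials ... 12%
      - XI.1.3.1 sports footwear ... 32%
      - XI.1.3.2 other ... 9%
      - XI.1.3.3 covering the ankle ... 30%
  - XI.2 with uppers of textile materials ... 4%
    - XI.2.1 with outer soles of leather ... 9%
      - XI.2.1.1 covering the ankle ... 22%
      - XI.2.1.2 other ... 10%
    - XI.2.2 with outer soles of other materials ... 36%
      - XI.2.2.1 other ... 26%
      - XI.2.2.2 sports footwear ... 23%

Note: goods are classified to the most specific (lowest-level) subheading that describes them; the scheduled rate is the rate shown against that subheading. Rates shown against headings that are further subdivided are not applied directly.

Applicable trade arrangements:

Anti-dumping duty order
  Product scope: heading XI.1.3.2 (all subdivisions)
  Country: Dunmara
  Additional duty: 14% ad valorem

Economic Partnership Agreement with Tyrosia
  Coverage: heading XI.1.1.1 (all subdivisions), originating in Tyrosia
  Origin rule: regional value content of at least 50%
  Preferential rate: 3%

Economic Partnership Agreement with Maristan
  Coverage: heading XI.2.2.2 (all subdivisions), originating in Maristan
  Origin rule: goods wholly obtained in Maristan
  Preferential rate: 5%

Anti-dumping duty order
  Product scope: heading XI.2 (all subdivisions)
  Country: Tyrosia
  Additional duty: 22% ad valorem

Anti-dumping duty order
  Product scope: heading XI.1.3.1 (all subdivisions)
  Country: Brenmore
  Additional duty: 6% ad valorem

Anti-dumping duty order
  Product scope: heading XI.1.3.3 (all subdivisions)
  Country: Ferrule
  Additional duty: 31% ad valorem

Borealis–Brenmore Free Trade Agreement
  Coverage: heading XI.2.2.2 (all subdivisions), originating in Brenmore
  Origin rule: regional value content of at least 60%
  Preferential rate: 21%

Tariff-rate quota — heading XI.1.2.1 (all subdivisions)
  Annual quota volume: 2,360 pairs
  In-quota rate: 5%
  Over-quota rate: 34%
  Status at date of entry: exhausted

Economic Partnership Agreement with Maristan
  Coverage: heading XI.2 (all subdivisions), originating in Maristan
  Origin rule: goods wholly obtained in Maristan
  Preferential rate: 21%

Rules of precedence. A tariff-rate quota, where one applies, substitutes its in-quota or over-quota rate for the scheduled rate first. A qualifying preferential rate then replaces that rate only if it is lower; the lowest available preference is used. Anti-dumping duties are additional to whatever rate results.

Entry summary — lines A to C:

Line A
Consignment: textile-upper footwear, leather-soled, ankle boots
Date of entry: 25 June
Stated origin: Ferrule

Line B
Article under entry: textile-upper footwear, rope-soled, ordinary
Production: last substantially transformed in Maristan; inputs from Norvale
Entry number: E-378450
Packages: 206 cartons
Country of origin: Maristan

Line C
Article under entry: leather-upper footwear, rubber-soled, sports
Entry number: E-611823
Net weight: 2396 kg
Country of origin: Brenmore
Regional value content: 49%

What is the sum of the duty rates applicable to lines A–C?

Line A: textile-upper → XI.2; leather-soled → XI.2.1; ankle boots → XI.2.1.1. Scheduled 22%. No special measure applies. → 22%.
Line B: textile-upper → XI.2; rope-soled → XI.2.2; ordinary → XI.2.2.1. Scheduled 26%. Maristan agreement on XI.2.2.2: XI.2.2.1 not covered; Maristan agreement on XI.2: not wholly obtained. → 26%.
Line C: leather-upper → XI.1; rubber-soled → XI.1.1; sports → XI.1.1.3. Scheduled 3%. Brenmore agreement on XI.2.2.2: XI.1.1.3 not covered. → 3%.
Sum: 22% + 26% + 3% = 51%.

51%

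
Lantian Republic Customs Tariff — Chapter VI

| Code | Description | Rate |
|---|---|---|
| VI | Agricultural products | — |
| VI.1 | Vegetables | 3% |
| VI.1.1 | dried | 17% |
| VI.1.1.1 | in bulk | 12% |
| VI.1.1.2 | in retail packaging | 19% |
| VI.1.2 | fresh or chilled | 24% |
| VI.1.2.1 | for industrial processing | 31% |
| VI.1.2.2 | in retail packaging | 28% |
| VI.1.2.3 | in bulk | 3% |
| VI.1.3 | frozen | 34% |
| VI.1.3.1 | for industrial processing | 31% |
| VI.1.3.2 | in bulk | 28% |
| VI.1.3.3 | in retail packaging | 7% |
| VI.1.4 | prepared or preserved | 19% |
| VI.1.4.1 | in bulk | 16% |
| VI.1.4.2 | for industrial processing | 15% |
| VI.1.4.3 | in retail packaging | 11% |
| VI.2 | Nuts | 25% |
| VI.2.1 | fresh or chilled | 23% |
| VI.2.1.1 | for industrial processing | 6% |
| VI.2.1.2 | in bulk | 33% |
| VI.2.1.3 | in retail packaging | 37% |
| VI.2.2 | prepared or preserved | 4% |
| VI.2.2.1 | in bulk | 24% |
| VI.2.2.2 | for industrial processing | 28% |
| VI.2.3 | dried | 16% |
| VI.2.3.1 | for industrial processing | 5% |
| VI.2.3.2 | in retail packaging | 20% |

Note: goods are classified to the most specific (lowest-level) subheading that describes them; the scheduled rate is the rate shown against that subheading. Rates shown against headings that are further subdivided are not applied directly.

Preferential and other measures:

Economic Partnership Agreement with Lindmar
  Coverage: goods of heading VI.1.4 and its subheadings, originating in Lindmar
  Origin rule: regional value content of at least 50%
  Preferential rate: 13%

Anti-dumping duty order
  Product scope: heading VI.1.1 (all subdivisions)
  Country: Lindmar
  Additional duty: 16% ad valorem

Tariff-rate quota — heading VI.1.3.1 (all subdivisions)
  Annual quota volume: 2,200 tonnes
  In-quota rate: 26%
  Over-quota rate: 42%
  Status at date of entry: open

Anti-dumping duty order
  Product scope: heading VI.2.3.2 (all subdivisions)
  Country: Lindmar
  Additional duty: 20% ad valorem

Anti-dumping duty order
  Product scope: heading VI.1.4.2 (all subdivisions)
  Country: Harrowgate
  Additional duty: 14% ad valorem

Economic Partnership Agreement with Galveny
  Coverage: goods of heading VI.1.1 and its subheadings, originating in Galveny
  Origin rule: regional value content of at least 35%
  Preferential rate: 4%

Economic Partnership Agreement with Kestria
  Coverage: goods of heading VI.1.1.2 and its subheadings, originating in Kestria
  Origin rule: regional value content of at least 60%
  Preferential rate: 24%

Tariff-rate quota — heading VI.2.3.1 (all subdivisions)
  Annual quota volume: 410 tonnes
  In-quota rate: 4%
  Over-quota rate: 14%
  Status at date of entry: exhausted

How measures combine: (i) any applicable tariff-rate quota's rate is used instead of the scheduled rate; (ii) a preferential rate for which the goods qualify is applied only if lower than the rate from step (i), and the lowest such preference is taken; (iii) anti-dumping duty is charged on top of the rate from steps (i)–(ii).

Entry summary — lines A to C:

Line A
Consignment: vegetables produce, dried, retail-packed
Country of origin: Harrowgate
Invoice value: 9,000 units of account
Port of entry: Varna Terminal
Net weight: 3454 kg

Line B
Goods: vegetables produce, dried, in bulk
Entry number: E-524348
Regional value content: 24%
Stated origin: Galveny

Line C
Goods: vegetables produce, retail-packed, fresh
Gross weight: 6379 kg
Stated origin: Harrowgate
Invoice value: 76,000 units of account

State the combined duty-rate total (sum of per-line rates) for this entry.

59%

Line A: vegetables → VI.1; dried → VI.1.1; retail-packed → VI.1.1.2. Scheduled 19%. No special measure applies. → 19%.
Line B: vegetables → VI.1; dried → VI.1.1; in bulk → VI.1.1.1. Scheduled 12%. Galveny agreement on VI.1.1: RVC < 35%. → 12%.
Line C: vegetables → VI.1; fresh → VI.1.2; retail-packed → VI.1.2.2. Scheduled 28%. No special measure applies. → 28%.
Sum: 19% + 12% + 28% = 59%.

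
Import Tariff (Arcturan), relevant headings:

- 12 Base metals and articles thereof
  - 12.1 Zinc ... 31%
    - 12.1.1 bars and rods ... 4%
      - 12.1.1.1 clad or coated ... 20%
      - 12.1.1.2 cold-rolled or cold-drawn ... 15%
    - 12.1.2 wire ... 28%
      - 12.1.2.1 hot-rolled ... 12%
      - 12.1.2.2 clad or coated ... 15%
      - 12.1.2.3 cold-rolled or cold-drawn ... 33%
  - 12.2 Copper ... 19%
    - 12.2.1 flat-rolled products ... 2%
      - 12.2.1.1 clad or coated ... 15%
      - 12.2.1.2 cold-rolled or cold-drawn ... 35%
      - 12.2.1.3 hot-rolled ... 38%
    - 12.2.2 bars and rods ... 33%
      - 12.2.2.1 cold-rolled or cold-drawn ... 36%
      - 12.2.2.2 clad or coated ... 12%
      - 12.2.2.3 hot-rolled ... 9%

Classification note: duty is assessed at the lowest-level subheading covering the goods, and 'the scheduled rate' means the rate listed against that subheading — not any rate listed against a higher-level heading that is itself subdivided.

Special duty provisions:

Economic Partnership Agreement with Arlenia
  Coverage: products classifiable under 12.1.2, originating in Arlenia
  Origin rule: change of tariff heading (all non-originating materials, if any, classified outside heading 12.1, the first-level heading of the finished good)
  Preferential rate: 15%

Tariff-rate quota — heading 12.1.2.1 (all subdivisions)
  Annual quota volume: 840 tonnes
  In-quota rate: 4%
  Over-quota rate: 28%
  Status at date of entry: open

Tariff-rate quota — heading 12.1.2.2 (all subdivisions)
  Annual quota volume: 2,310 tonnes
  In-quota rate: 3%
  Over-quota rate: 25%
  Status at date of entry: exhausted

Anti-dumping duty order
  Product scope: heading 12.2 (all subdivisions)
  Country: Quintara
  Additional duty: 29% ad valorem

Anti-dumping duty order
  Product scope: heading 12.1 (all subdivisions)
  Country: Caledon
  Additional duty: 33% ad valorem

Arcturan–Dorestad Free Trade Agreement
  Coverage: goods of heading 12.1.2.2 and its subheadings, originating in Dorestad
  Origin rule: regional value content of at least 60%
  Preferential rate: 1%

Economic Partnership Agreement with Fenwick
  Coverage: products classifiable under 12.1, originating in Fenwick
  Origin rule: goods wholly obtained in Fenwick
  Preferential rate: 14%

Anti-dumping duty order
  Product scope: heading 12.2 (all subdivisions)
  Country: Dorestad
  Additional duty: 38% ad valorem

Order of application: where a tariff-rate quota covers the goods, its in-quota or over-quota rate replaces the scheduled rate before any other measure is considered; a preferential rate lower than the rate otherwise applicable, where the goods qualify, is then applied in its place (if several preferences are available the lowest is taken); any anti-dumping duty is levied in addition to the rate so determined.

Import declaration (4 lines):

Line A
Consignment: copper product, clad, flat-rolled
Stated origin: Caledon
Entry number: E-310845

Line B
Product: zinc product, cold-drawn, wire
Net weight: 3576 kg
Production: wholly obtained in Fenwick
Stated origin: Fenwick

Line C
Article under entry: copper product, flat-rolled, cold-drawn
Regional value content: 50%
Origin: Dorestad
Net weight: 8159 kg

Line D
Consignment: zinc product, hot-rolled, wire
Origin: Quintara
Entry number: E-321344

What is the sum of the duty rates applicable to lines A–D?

Line A: copper → 12.2; flat-rolled → 12.2.1; clad → 12.2.1.1. Scheduled 15%. No special measure applies. → 15%.
Line B: zinc → 12.1; wire → 12.1.2; cold-drawn → 12.1.2.3. Scheduled 33%. Fenwick agreement on 12.1: wholly obtained → 14% available; preferential 14%. → 14%.
Line C: copper → 12.2; flat-rolled → 12.2.1; cold-drawn → 12.2.1.2. Scheduled 35%. Dorestad agreement on 12.1.2.2: 12.2.1.2 not covered; anti-dumping (Dorestad, 12.2): +38%; total 35% + 38% = 73%. → 73%.
Line D: zinc → 12.1; wire → 12.1.2; hot-rolled → 12.1.2.1. Scheduled 12%. quota on 12.1.2.1 open → in-quota 4%. → 4%.
Sum: 15% + 14% + 73% + 4% = 106%.

106%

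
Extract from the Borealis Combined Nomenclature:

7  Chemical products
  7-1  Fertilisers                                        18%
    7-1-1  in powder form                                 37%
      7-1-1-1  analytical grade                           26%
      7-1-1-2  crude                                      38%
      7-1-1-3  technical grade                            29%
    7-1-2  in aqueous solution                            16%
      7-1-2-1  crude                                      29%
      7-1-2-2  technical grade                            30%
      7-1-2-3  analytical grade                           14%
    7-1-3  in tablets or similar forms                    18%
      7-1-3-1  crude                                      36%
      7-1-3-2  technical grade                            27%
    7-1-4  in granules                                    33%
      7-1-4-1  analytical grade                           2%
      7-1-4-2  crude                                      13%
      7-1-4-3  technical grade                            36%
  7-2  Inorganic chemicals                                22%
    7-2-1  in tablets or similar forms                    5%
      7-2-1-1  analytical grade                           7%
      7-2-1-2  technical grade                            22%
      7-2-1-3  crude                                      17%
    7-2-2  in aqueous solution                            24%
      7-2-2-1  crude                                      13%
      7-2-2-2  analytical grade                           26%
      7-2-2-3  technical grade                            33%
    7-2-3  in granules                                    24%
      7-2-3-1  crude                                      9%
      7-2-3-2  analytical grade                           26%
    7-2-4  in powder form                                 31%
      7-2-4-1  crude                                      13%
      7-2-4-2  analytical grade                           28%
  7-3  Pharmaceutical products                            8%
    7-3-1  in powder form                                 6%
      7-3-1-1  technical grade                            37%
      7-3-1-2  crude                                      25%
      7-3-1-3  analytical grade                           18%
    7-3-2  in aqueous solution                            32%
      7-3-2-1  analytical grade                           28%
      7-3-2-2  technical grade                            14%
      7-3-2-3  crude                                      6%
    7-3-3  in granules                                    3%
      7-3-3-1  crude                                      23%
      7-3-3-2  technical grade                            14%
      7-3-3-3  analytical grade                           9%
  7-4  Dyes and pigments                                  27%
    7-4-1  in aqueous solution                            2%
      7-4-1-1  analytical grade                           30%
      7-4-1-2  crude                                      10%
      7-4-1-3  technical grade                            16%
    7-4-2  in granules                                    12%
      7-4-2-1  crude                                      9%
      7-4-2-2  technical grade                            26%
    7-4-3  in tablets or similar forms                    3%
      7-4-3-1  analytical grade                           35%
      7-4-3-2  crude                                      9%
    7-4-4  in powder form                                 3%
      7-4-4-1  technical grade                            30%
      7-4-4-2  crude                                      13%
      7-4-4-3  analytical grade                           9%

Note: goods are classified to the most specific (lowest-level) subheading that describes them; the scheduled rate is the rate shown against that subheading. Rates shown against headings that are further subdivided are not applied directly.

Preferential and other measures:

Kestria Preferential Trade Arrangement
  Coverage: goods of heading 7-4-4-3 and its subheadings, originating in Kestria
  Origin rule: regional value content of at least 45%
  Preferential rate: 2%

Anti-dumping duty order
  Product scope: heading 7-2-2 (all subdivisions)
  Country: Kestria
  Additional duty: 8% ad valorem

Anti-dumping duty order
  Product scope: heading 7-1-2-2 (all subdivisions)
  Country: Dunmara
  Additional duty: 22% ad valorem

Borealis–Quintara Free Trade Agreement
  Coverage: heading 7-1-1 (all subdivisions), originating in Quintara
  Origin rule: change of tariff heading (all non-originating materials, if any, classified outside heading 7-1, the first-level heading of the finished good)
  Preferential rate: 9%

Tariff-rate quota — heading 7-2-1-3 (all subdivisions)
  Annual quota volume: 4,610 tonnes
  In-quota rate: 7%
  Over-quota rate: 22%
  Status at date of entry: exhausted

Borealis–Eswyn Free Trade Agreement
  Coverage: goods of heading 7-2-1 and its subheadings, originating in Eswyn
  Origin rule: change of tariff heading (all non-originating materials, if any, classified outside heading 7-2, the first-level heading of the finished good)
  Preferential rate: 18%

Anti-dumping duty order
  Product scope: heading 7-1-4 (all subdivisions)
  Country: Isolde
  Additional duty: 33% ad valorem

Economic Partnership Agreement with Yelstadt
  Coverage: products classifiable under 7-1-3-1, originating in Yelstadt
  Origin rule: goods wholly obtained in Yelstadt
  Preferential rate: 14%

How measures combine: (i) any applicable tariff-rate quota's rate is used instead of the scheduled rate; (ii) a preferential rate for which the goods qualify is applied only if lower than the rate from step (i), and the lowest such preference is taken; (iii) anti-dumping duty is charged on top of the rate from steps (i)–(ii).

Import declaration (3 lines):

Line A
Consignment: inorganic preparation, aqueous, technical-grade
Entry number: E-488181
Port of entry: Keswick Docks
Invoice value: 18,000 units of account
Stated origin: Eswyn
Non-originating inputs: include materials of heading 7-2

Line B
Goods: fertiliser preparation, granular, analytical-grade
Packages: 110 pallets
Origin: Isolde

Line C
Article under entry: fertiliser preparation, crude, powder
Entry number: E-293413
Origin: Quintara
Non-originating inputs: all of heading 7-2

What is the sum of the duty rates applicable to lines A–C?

77%

Line A: inorganic → 7-2; aqueous → 7-2-2; technical-grade → 7-2-2-3. Scheduled 33%. Eswyn agreement on 7-2-1: 7-2-2-3 not covered. → 33%.
Line B: fertiliser → 7-1; granular → 7-1-4; analytical-grade → 7-1-4-1. Scheduled 2%. anti-dumping (Isolde, 7-1-4): +33%; total 2% + 33% = 35%. → 35%.
Line C: fertiliser → 7-1; powder → 7-1-1; crude → 7-1-1-2. Scheduled 38%. Quintara agreement on 7-1-1: CTH met → 9% available; preferential 9%. → 9%.
Sum: 33% + 35% + 9% = 77%.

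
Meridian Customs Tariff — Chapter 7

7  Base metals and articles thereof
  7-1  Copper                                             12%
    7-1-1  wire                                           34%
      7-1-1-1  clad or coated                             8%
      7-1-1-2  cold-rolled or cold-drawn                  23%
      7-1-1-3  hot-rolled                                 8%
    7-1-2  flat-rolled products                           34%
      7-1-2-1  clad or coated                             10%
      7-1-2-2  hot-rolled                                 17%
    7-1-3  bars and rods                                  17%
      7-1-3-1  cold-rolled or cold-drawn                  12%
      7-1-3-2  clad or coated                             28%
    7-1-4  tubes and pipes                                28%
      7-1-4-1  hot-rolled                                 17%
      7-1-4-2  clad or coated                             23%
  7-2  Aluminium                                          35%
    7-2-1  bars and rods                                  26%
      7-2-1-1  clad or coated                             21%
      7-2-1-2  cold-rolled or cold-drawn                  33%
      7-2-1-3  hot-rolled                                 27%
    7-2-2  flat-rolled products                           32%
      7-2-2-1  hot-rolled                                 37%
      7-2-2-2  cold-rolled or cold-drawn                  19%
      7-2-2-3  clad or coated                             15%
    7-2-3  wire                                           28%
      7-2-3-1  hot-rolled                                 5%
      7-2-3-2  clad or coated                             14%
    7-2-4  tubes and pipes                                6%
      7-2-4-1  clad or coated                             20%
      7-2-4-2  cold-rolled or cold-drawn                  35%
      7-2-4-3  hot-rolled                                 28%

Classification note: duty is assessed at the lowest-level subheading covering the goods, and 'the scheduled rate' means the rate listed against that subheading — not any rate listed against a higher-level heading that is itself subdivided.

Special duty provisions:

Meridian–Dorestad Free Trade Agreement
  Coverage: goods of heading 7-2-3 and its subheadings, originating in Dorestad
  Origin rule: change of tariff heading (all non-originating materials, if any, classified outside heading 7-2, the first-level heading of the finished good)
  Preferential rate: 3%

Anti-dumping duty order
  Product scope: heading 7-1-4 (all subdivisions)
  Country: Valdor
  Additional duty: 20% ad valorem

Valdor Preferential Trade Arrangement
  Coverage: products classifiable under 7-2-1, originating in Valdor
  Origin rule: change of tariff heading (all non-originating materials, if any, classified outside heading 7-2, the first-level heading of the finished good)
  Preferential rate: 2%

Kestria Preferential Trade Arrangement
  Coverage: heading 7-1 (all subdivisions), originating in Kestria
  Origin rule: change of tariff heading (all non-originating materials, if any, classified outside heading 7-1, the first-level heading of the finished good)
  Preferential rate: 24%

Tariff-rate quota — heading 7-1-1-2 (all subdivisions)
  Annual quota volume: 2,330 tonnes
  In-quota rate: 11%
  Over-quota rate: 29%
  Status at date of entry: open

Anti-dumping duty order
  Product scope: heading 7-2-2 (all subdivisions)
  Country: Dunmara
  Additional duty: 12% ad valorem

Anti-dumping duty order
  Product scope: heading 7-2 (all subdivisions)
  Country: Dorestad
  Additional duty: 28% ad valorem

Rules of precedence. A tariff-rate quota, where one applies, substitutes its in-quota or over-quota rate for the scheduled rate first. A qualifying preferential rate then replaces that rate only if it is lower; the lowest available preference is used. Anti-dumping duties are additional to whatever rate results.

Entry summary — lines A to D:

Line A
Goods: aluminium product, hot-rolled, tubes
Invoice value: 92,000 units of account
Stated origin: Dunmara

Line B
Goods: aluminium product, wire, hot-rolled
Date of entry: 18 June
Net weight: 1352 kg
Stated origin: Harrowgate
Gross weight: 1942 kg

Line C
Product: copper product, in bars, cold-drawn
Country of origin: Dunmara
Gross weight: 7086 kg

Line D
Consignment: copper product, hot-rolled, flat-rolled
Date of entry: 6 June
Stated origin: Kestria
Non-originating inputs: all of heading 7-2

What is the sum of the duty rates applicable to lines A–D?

Line A: aluminium → 7-2; tubes → 7-2-4; hot-rolled → 7-2-4-3. Scheduled 28%. No special measure applies. → 28%.
Line B: aluminium → 7-2; wire → 7-2-3; hot-rolled → 7-2-3-1. Scheduled 5%. No special measure applies. → 5%.
Line C: copper → 7-1; in bars → 7-1-3; cold-drawn → 7-1-3-1. Scheduled 12%. No special measure applies. → 12%.
Line D: copper → 7-1; flat-rolled → 7-1-2; hot-rolled → 7-1-2-2. Scheduled 17%. Kestria agreement on 7-1: CTH met → 24% available; preference 24% not lower than 17% → no reduction. → 17%.
Sum: 28% + 5% + 12% + 17% = 62%.

62%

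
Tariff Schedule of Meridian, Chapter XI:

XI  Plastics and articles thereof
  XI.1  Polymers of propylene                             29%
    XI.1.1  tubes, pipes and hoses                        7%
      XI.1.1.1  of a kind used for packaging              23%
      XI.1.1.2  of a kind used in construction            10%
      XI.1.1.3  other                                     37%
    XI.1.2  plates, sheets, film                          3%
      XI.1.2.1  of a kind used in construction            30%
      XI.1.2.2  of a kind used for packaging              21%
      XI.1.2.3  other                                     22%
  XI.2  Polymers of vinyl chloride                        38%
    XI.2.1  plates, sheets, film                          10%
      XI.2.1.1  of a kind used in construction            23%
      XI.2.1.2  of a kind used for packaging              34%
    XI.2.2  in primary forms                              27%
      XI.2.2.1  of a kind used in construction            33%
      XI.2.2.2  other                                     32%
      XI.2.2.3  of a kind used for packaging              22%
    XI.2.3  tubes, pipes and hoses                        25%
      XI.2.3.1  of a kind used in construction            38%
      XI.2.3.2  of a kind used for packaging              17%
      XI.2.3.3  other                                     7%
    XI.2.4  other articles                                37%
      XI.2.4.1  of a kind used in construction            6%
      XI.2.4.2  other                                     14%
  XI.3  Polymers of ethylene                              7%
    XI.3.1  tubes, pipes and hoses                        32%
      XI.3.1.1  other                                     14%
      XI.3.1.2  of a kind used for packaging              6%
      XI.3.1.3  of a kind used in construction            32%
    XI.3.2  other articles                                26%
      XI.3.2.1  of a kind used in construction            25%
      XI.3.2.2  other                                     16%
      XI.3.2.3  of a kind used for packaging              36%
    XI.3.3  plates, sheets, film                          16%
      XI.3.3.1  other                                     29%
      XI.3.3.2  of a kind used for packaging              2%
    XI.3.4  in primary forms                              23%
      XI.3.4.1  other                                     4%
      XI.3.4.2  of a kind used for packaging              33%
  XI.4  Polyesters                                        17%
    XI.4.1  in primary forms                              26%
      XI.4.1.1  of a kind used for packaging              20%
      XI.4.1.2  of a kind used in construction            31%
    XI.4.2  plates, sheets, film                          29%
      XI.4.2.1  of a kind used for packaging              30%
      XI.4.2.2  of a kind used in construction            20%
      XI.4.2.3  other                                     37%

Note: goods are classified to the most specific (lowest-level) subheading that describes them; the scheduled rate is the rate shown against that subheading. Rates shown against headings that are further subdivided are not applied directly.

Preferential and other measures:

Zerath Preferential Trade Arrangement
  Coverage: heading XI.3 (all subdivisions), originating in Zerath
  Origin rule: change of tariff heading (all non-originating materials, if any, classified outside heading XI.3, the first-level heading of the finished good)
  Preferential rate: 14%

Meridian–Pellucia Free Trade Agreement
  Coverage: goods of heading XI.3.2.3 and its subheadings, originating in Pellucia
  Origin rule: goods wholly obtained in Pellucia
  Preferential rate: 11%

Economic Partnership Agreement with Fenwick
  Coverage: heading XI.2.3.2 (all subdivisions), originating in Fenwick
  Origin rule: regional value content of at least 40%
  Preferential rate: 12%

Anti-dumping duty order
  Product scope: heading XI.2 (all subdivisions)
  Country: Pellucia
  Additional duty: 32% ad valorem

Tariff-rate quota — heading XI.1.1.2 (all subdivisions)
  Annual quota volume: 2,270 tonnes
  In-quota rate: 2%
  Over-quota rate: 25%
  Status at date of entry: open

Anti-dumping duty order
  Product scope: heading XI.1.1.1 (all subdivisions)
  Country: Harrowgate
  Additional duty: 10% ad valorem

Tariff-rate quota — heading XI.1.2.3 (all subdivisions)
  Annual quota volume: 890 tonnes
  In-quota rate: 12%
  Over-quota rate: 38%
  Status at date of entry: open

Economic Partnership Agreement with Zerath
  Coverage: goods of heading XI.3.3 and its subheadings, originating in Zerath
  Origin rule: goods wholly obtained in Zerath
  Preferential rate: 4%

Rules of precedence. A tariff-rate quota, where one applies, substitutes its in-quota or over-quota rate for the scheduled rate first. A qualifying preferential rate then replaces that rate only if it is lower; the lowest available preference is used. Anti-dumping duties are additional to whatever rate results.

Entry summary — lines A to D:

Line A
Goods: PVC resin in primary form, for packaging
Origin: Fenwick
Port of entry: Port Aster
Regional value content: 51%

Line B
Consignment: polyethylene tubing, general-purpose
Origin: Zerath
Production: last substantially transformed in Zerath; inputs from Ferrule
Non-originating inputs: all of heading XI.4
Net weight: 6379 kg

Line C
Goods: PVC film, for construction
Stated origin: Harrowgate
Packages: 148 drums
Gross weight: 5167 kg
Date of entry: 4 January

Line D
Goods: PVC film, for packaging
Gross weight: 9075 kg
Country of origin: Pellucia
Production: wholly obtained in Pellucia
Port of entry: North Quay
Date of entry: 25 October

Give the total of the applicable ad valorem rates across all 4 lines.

125%

Line A: PVC → XI.2; resin in primary form → XI.2.2; for packaging → XI.2.2.3. Scheduled 22%. Fenwick agreement on XI.2.3.2: XI.2.2.3 not covered. → 22%.
Line B: polyethylene → XI.3; tubing → XI.3.1; general-purpose → XI.3.1.1. Scheduled 14%. Zerath agreement on XI.3: CTH met → 14% available; Zerath agreement on XI.3.3: XI.3.1.1 not covered; preference 14% not lower than 14% → no reduction. → 14%.
Line C: PVC → XI.2; film → XI.2.1; for construction → XI.2.1.1. Scheduled 23%. No special measure applies. → 23%.
Line D: PVC → XI.2; film → XI.2.1; for packaging → XI.2.1.2. Scheduled 34%. Pellucia agreement on XI.3.2.3: XI.2.1.2 not covered; anti-dumping (Pellucia, XI.2): +32%; total 34% + 32% = 66%. → 66%.
Sum: 22% + 14% + 23% + 66% = 125%.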